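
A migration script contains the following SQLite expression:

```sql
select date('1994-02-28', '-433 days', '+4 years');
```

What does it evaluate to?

1996-12-22

Applying '-433 days' to 1994-02-28: counting 433 days back gives 1992-12-22.
Adding +4 years to 1992-12-22 gives 1996-12-22.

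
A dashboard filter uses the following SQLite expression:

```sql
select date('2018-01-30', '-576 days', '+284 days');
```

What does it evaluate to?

2017-04-13

Applying '-576 days' to 2018-01-30: counting 576 days back gives 2016-07-03.
Applying '+284 days' to 2016-07-03: counting 284 days forward gives 2017-04-13.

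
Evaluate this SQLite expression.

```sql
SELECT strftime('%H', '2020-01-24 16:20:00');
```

16

`%H` extracts the 2-digit hour (00-23): 16.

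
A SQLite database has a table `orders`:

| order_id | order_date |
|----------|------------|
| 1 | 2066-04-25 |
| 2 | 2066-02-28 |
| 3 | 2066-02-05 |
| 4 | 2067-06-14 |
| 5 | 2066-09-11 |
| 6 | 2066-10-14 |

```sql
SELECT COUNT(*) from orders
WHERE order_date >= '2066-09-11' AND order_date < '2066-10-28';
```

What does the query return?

2

Rows in [2066-09-11, 2066-10-28): 2066-09-11, 2066-10-14 → 2 rows.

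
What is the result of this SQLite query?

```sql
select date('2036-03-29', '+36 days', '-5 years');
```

2031-05-04

March 2036 has 31 days; 2 remain after the 29th, so 3 days reach 2036-04-01.
April 2036 has 30 days; 29 remain after the 1st, so 30 days reach 2036-05-01.
Advancing 3 more days within May lands on 2036-05-04.
Adding -5 years to 2036-05-04 gives 2031-05-04.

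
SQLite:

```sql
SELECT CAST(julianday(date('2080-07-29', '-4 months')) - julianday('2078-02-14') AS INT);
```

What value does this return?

774

Adding -4 months to 2080-07-29 gives 2080-03-29.
14 days remain in February 2078 after the 14th (28 − 14).
Full months from March 2078 through February 2080 contribute their day counts.
Then 29 days into March 2080.
Total: 14 + 31 + 30 + 31 + 30 + 31 + 31 + 30 + 31 + 30 + 31 + 31 + 28 + 31 + 30 + 31 + 30 + 31 + 31 + 30 + 31 + 30 + 31 + 31 + 29 + 29 = 774.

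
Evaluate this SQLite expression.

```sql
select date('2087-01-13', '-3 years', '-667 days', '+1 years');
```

2083-03-17

Adding -3 years to 2087-01-13 gives 2084-01-13.
Applying '-667 days' to 2084-01-13: counting 667 days back gives 2082-03-17.
Adding +1 year to 2082-03-17 gives 2083-03-17.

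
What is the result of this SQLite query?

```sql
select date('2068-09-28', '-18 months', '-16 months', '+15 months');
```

2067-02-28

Adding -18 months to 2068-09-28 gives 2067-03-28.
Adding -16 months to 2067-03-28 gives 2065-11-28.
Adding +15 months to 2065-11-28 gives 2067-02-28.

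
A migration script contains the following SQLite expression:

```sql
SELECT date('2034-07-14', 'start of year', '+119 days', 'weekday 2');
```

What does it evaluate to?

2034-05-02

`start of year` rewinds 2034-07-14 to 2034-01-01.
Applying '+119 days' to 2034-01-01: counting 119 days forward gives 2034-04-30.
`weekday 2` advances to the next Tuesday; 2034-04-30 is a Sunday, so it moves forward to 2034-05-02.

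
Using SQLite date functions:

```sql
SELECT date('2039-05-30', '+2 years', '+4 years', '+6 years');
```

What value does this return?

Adding +2 years to 2039-05-30 gives 2041-05-30.
Adding +4 years to 2041-05-30 gives 2045-05-30.
Adding +6 years to 2045-05-30 gives 2051-05-30.

2051-05-30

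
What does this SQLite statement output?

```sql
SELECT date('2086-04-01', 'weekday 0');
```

`weekday 0` advances to the next Sunday; 2086-04-01 is a Monday, so it moves forward to 2086-04-07.

2086-04-07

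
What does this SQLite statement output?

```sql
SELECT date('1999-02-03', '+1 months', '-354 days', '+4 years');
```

Adding +1 month to 1999-02-03 gives 1999-03-03.
Applying '-354 days' to 1999-03-03: counting 354 days back gives 1998-03-14.
Adding +4 years to 1998-03-14 gives 2002-03-14.

2002-03-14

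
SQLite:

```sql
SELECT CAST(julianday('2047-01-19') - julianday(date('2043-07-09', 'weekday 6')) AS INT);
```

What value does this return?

`weekday 6` advances to the next Saturday; 2043-07-09 is a Thursday, so it moves forward to 2043-07-11.
20 days remain in July 2043 after the 11th (31 − 11).
Full months from August 2043 through December 2046 contribute their day counts.
Then 19 days into January 2047.
Total: 20 + 31 + 30 + 31 + 30 + 31 + 31 + 29 + 31 + 30 + 31 + 30 + 31 + 31 + 30 + 31 + 30 + 31 + 31 + 28 + 31 + 30 + 31 + 30 + 31 + 31 + 30 + 31 + 30 + 31 + 31 + 28 + 31 + 30 + 31 + 30 + 31 + 31 + 30 + 31 + 30 + 31 + 19 = 1288.

1288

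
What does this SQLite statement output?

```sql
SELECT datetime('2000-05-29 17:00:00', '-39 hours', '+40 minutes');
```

2000-05-28 02:40:00

-39 hours from 2000-05-29 17:00:00 is 2000-05-28 02:00:00 (crosses midnight).
+40 minutes from 2000-05-28 02:00:00 is 2000-05-28 02:40:00.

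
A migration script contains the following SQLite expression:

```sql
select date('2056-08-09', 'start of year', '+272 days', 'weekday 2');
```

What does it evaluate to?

`start of year` rewinds 2056-08-09 to 2056-01-01.
Applying '+272 days' to 2056-01-01: counting 272 days forward gives 2056-09-29.
`weekday 2` advances to the next Tuesday; 2056-09-29 is a Friday, so it moves forward to 2056-10-03.

2056-10-03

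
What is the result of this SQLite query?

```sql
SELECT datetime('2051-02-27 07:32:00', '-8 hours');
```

2051-02-26 23:32:00

-8 hours from 2051-02-27 07:32:00 is 2051-02-26 23:32:00 (crosses midnight).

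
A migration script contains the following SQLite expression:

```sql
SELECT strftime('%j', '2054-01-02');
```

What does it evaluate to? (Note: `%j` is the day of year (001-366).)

Day-of-year for 2054-01-02: days since 2054-01-01 inclusive = 2, zero-padded to 002.

002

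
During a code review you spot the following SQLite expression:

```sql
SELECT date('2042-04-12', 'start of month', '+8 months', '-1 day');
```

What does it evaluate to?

2042-11-30

`start of month` rewinds 2042-04-12 to 2042-04-01.
Adding +8 months to 2042-04-01 gives 2042-12-01.
Going back 1 day from 2042-12-01 reaches 2042-11-30 (last day of November, 30 days).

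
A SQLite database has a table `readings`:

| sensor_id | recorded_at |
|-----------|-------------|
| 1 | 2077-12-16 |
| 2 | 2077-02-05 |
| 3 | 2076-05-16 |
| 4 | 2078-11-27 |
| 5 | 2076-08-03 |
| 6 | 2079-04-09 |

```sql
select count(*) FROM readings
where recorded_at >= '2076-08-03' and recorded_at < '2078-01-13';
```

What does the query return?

3

Rows in [2076-08-03, 2078-01-13): 2077-12-16, 2077-02-05, 2076-08-03 → 3 rows.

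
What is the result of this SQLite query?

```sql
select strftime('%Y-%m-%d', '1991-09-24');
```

`%Y-%m-%d` extracts the ISO date: 1991-09-24.

1991-09-24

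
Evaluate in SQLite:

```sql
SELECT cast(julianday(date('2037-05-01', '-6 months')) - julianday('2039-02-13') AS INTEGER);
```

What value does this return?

Adding -6 months to 2037-05-01 gives 2036-11-01.
29 days remain in November 2036 after the 1st (30 − 1).
Full months from December 2036 through January 2039 contribute their day counts.
Then 13 days into February 2039.
Total: 29 + 31 + 31 + 28 + 31 + 30 + 31 + 30 + 31 + 31 + 30 + 31 + 30 + 31 + 31 + 28 + 31 + 30 + 31 + 30 + 31 + 31 + 30 + 31 + 30 + 31 + 31 + 13 = 834.
The subtraction is earlier − later, so the result is −834 → -834.

-834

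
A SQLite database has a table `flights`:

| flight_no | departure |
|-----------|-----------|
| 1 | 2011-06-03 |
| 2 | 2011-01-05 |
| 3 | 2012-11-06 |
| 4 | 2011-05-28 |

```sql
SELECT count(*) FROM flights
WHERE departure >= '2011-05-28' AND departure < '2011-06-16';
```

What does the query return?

Rows in [2011-05-28, 2011-06-16): 2011-06-03, 2011-05-28 → 2 rows.

2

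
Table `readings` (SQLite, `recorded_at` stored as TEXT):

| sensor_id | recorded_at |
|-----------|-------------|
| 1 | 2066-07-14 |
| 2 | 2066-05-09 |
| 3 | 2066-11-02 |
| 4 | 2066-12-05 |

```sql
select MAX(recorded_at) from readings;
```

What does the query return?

2066-12-05

MAX over {2066-05-09, 2066-07-14, 2066-11-02, 2066-12-05}.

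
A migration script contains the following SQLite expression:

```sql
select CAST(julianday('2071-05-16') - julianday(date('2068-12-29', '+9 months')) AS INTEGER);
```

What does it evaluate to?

594

Adding +9 months to 2068-12-29 gives 2069-09-29.
1 day remains in September 2069 after the 29th (30 − 29).
Full months from October 2069 through April 2071 contribute their day counts.
Then 16 days into May 2071.
Total: 1 + 31 + 30 + 31 + 31 + 28 + 31 + 30 + 31 + 30 + 31 + 31 + 30 + 31 + 30 + 31 + 31 + 28 + 31 + 30 + 16 = 594.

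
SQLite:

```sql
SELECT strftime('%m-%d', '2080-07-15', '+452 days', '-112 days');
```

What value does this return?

06-20

First apply '+452 days', '-112 days': 2080-07-15 → 2081-06-20.
`%m-%d` extracts the month-day: 06-20.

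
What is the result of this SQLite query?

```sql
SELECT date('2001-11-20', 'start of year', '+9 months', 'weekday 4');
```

`start of year` rewinds 2001-11-20 to 2001-01-01.
Adding +9 months to 2001-01-01 gives 2001-10-01.
`weekday 4` advances to the next Thursday; 2001-10-01 is a Monday, so it moves forward to 2001-10-04.

2001-10-04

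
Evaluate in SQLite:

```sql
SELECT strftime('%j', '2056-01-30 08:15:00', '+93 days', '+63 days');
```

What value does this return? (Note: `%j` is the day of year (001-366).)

186

First apply '+93 days', '+63 days': 2056-01-30 08:15:00 → 2056-07-04 08:15:00.
Day-of-year for 2056-07-04: days since 2056-01-01 inclusive = 186, zero-padded to 186.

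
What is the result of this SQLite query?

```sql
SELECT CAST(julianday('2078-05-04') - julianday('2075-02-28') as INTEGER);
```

1161

0 days remain in February 2075 after the 28th (28 − 28).
Full months from March 2075 through April 2078 contribute their day counts.
Then 4 days into May 2078.
Total: 0 + 31 + 30 + 31 + 30 + 31 + 31 + 30 + 31 + 30 + 31 + 31 + 29 + 31 + 30 + 31 + 30 + 31 + 31 + 30 + 31 + 30 + 31 + 31 + 28 + 31 + 30 + 31 + 30 + 31 + 31 + 30 + 31 + 30 + 31 + 31 + 28 + 31 + 30 + 4 = 1161.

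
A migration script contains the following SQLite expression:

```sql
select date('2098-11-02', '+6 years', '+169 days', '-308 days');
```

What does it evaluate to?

Adding +6 years to 2098-11-02 gives 2104-11-02.
Applying '+169 days' to 2104-11-02: counting 169 days forward gives 2105-04-20.
Applying '-308 days' to 2105-04-20: counting 308 days back gives 2104-06-16.

2104-06-16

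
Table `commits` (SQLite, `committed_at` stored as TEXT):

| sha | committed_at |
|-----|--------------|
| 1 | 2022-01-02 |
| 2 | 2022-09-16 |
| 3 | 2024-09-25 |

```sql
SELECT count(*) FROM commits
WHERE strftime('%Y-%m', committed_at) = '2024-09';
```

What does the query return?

1

Rows with year-month 2024-09: 2024-09-25 → 1.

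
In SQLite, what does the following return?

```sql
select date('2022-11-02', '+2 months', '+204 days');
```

2023-07-25

Adding +2 months to 2022-11-02 gives 2023-01-02.
Applying '+204 days' to 2023-01-02: counting 204 days forward gives 2023-07-25.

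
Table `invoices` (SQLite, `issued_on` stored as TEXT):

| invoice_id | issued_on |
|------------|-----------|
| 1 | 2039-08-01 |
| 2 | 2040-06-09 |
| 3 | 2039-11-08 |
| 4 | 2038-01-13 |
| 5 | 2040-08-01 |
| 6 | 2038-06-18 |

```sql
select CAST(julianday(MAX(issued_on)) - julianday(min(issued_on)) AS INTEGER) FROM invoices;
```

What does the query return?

MIN = 2038-01-13, MAX = 2040-08-01.
18 days remain in January 2038 after the 13th (31 − 13).
Full months from February 2038 through July 2040 contribute their day counts.
Then 1 day into August 2040.
Total: 18 + 28 + 31 + 30 + 31 + 30 + 31 + 31 + 30 + 31 + 30 + 31 + 31 + 28 + 31 + 30 + 31 + 30 + 31 + 31 + 30 + 31 + 30 + 31 + 31 + 29 + 31 + 30 + 31 + 30 + 31 + 1 = 931.

931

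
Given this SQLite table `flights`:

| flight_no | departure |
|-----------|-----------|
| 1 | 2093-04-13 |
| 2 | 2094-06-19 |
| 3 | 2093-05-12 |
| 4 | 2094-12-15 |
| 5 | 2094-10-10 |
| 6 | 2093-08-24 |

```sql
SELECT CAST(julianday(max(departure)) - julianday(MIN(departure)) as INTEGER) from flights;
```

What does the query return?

MIN = 2093-04-13, MAX = 2094-12-15.
17 days remain in April 2093 after the 13th (30 − 13).
Full months from May 2093 through November 2094 contribute their day counts.
Then 15 days into December 2094.
Total: 17 + 31 + 30 + 31 + 31 + 30 + 31 + 30 + 31 + 31 + 28 + 31 + 30 + 31 + 30 + 31 + 31 + 30 + 31 + 30 + 15 = 611.

611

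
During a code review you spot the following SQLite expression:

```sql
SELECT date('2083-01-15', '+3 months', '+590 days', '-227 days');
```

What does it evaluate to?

2084-04-12

Adding +3 months to 2083-01-15 gives 2083-04-15.
Applying '+590 days' to 2083-04-15: counting 590 days forward gives 2084-11-25.
Applying '-227 days' to 2084-11-25: counting 227 days back gives 2084-04-12.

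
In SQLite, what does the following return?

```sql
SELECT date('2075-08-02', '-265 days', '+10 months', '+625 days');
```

Applying '-265 days' to 2075-08-02: counting 265 days back gives 2074-11-10.
Adding +10 months to 2074-11-10 gives 2075-09-10.
Applying '+625 days' to 2075-09-10: counting 625 days forward gives 2077-05-27.

2077-05-27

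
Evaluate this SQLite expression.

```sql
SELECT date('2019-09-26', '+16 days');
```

2019-10-12

September 2019 has 30 days; 4 remain after the 26th, so 5 days reach 2019-10-01.
Advancing 11 more days within October lands on 2019-10-12.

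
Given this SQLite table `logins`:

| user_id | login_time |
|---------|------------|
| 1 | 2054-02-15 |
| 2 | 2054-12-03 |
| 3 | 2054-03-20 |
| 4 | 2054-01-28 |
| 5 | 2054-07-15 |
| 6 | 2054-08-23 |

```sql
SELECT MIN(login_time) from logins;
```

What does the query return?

MIN over {2054-01-28, 2054-02-15, 2054-03-20, 2054-07-15, 2054-08-23, 2054-12-03}.

2054-01-28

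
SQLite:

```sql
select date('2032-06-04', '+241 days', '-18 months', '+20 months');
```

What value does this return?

2033-03-31

Applying '+241 days' to 2032-06-04: counting 241 days forward gives 2033-01-31.
Adding -18 months to 2033-01-31 gives 2031-07-31.
Adding +20 months to 2031-07-31 gives 2033-03-31.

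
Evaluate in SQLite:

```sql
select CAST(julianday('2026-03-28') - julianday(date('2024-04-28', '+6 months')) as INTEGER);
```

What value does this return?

Adding +6 months to 2024-04-28 gives 2024-10-28.
3 days remain in October 2024 after the 28th (31 − 28).
Full months from November 2024 through February 2026 contribute their day counts.
Then 28 days into March 2026.
Total: 3 + 30 + 31 + 31 + 28 + 31 + 30 + 31 + 30 + 31 + 31 + 30 + 31 + 30 + 31 + 31 + 28 + 28 = 516.

516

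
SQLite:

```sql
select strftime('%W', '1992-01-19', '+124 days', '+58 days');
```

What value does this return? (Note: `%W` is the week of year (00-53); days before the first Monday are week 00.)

28

First apply '+124 days', '+58 days': 1992-01-19 → 1992-07-19.
1992-07-19 is a Sunday. SQLite's %W counts Mondays since the year started; the result is 28.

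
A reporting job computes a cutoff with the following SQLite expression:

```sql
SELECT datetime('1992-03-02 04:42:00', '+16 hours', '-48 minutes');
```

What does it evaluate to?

+16 hours from 1992-03-02 04:42:00 is 1992-03-02 20:42:00.
-48 minutes from 1992-03-02 20:42:00 is 1992-03-02 19:54:00.

1992-03-02 19:54:00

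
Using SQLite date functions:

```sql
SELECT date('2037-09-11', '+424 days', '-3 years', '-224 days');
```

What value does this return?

2035-03-30

Applying '+424 days' to 2037-09-11: counting 424 days forward gives 2038-11-09.
Adding -3 years to 2038-11-09 gives 2035-11-09.
Applying '-224 days' to 2035-11-09: counting 224 days back gives 2035-03-30.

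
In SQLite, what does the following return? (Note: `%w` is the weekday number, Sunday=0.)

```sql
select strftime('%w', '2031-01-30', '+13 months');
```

First apply '+13 months': 2031-01-30 → 2032-03-01.
2032-03-01 is a Monday; with Sunday=0 that is 1.

1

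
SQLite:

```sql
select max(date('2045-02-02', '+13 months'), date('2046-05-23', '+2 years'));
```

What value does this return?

2048-05-23

date('2045-02-02', '+13 months') → 2046-03-02.
date('2046-05-23', '+2 years') → 2048-05-23.
Later of the two is 2048-05-23.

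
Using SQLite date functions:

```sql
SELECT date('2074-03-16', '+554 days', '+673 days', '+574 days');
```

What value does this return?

2079-02-19

Applying '+554 days' to 2074-03-16: counting 554 days forward gives 2075-09-21.
Applying '+673 days' to 2075-09-21: counting 673 days forward gives 2077-07-25.
Applying '+574 days' to 2077-07-25: counting 574 days forward gives 2079-02-19.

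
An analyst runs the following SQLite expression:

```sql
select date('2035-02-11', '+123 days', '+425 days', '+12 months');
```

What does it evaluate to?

2037-08-12

Applying '+123 days' to 2035-02-11: counting 123 days forward gives 2035-06-14.
Applying '+425 days' to 2035-06-14: counting 425 days forward gives 2036-08-12.
Adding +12 months to 2036-08-12 gives 2037-08-12.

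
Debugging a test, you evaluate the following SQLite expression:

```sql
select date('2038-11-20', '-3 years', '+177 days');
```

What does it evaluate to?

Adding -3 years to 2038-11-20 gives 2035-11-20.
Applying '+177 days' to 2035-11-20: counting 177 days forward gives 2036-05-15.

2036-05-15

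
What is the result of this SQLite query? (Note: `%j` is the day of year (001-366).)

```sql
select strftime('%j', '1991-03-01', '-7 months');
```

213

First apply '-7 months': 1991-03-01 → 1990-08-01.
Day-of-year for 1990-08-01: days since 1990-01-01 inclusive = 213, zero-padded to 213.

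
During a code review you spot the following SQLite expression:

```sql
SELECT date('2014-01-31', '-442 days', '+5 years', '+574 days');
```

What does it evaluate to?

2019-06-12

Applying '-442 days' to 2014-01-31: counting 442 days back gives 2012-11-15.
Adding +5 years to 2012-11-15 gives 2017-11-15.
Applying '+574 days' to 2017-11-15: counting 574 days forward gives 2019-06-12.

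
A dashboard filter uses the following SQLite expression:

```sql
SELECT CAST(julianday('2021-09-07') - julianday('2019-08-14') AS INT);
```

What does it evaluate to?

755

17 days remain in August 2019 after the 14th (31 − 14).
Full months from September 2019 through August 2021 contribute their day counts.
Then 7 days into September 2021.
Total: 17 + 30 + 31 + 30 + 31 + 31 + 29 + 31 + 30 + 31 + 30 + 31 + 31 + 30 + 31 + 30 + 31 + 31 + 28 + 31 + 30 + 31 + 30 + 31 + 31 + 7 = 755.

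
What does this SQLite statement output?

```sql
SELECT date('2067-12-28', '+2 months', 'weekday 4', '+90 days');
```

2068-05-30

Adding +2 months to 2067-12-28 gives 2068-02-28.
`weekday 4` advances to the next Thursday; 2068-02-28 is a Tuesday, so it moves forward to 2068-03-01.
Applying '+90 days' to 2068-03-01: counting 90 days forward gives 2068-05-30.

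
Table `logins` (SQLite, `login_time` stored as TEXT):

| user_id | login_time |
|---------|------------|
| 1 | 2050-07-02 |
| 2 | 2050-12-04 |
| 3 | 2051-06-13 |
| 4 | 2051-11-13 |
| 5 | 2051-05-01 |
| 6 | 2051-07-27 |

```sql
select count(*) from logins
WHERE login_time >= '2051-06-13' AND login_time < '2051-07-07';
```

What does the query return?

Rows in [2051-06-13, 2051-07-07): 2051-06-13 → 1 row.

1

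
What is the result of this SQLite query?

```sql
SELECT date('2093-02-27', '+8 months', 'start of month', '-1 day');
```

2093-09-30

Adding +8 months to 2093-02-27 gives 2093-10-27.
`start of month` rewinds 2093-10-27 to 2093-10-01.
Going back 1 day from 2093-10-01 reaches 2093-09-30 (last day of September, 30 days).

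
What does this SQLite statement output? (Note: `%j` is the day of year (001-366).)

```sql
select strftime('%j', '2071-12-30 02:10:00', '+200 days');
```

199

First apply '+200 days': 2071-12-30 02:10:00 → 2072-07-17 02:10:00.
Day-of-year for 2072-07-17: days since 2072-01-01 inclusive = 199, zero-padded to 199.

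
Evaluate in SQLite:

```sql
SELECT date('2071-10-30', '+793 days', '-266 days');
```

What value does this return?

Applying '+793 days' to 2071-10-30: counting 793 days forward gives 2073-12-31.
Applying '-266 days' to 2073-12-31: counting 266 days back gives 2073-04-09.

2073-04-09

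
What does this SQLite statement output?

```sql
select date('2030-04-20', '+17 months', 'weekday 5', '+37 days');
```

2031-11-02

Adding +17 months to 2030-04-20 gives 2031-09-20.
`weekday 5` advances to the next Friday; 2031-09-20 is a Saturday, so it moves forward to 2031-09-26.
September 2031 has 30 days; 4 remain after the 26th, so 5 days reach 2031-10-01.
October 2031 has 31 days; 30 remain after the 1st, so 31 days reach 2031-11-01.
Advancing 1 more day within November lands on 2031-11-02.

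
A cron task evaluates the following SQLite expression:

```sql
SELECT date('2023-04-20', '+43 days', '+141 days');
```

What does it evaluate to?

Applying '+43 days' to 2023-04-20: counting 43 days forward gives 2023-06-02.
Applying '+141 days' to 2023-06-02: counting 141 days forward gives 2023-10-21.

2023-10-21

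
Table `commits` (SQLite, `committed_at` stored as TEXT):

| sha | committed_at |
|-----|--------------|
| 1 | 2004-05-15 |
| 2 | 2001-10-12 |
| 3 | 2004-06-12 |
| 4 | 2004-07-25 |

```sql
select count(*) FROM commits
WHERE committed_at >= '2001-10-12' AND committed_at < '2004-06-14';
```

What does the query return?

Rows in [2001-10-12, 2004-06-14): 2004-05-15, 2001-10-12, 2004-06-12 → 3 rows.

3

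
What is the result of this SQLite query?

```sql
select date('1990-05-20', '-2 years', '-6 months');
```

1987-11-20

Adding -2 years to 1990-05-20 gives 1988-05-20.
Adding -6 months to 1988-05-20 gives 1987-11-20.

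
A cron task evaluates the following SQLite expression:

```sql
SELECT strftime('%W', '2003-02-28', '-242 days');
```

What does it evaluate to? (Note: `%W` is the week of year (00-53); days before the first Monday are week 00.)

26

First apply '-242 days': 2003-02-28 → 2002-07-01.
2002-07-01 is a Monday. SQLite's %W counts Mondays since the year started; the result is 26.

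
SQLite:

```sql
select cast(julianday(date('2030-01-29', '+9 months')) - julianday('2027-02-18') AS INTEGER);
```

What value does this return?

1349

Adding +9 months to 2030-01-29 gives 2030-10-29.
10 days remain in February 2027 after the 18th (28 − 18).
Full months from March 2027 through September 2030 contribute their day counts.
Then 29 days into October 2030.
Total: 10 + 31 + 30 + 31 + 30 + 31 + 31 + 30 + 31 + 30 + 31 + 31 + 29 + 31 + 30 + 31 + 30 + 31 + 31 + 30 + 31 + 30 + 31 + 31 + 28 + 31 + 30 + 31 + 30 + 31 + 31 + 30 + 31 + 30 + 31 + 31 + 28 + 31 + 30 + 31 + 30 + 31 + 31 + 30 + 29 = 1349.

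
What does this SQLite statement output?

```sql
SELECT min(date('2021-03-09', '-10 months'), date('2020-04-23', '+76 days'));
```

2020-05-09

date('2021-03-09', '-10 months') → 2020-05-09.
date('2020-04-23', '+76 days') → 2020-07-08.
Earlier of the two is 2020-05-09.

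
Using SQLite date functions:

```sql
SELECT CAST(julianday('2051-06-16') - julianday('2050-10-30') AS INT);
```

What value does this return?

1 day remains in October 2050 after the 30th (31 − 30).
Full months from November 2050 through May 2051 contribute their day counts.
Then 16 days into June 2051.
Total: 1 + 30 + 31 + 31 + 28 + 31 + 30 + 31 + 16 = 229.

229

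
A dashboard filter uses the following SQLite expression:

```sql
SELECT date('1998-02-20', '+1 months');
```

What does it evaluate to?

1998-03-20

Adding +1 month to 1998-02-20 gives 1998-03-20.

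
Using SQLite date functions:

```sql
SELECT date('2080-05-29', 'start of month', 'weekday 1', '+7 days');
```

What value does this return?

`start of month` rewinds 2080-05-29 to 2080-05-01.
`weekday 1` advances to the next Monday; 2080-05-01 is a Wednesday, so it moves forward to 2080-05-06.
Advancing 7 more days within May lands on 2080-05-13.

2080-05-13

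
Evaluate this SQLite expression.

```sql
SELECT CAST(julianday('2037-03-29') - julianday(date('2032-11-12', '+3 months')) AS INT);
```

1506

Adding +3 months to 2032-11-12 gives 2033-02-12.
16 days remain in February 2033 after the 12th (28 − 12).
Full months from March 2033 through February 2037 contribute their day counts.
Then 29 days into March 2037.
Total: 16 + 31 + 30 + 31 + 30 + 31 + 31 + 30 + 31 + 30 + 31 + 31 + 28 + 31 + 30 + 31 + 30 + 31 + 31 + 30 + 31 + 30 + 31 + 31 + 28 + 31 + 30 + 31 + 30 + 31 + 31 + 30 + 31 + 30 + 31 + 31 + 29 + 31 + 30 + 31 + 30 + 31 + 31 + 30 + 31 + 30 + 31 + 31 + 28 + 29 = 1506.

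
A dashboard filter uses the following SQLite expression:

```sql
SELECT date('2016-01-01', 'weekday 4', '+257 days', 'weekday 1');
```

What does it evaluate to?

`weekday 4` advances to the next Thursday; 2016-01-01 is a Friday, so it moves forward to 2016-01-07.
Applying '+257 days' to 2016-01-07: counting 257 days forward gives 2016-09-20.
`weekday 1` advances to the next Monday; 2016-09-20 is a Tuesday, so it moves forward to 2016-09-26.

2016-09-26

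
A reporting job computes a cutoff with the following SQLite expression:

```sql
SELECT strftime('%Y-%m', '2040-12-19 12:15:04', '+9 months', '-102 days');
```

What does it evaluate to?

2041-06

First apply '+9 months', '-102 days': 2040-12-19 12:15:04 → 2041-06-09 12:15:04.
`%Y-%m` extracts the year-month: 2041-06.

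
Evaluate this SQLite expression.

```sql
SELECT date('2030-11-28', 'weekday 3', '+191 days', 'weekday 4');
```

2031-06-19

`weekday 3` advances to the next Wednesday; 2030-11-28 is a Thursday, so it moves forward to 2030-12-04.
Applying '+191 days' to 2030-12-04: counting 191 days forward gives 2031-06-13.
`weekday 4` advances to the next Thursday; 2031-06-13 is a Friday, so it moves forward to 2031-06-19.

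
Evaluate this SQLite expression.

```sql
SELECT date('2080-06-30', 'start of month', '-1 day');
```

`start of month` rewinds 2080-06-30 to 2080-06-01.
Going back 1 day from 2080-06-01 reaches 2080-05-31 (last day of May, 31 days).

2080-05-31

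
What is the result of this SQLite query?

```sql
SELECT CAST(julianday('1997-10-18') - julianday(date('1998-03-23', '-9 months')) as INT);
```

117

Adding -9 months to 1998-03-23 gives 1997-06-23.
7 days remain in June 1997 after the 23rd (30 − 23).
July 1997: 31 days.
August 1997: 31 days.
September 1997: 30 days.
Then 18 days into October 1997.
Total: 7 + 31 + 31 + 30 + 18 = 117.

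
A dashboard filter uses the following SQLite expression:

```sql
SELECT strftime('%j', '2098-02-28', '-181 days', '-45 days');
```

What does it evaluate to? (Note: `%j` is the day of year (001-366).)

198

First apply '-181 days', '-45 days': 2098-02-28 → 2097-07-17.
Day-of-year for 2097-07-17: days since 2097-01-01 inclusive = 198, zero-padded to 198.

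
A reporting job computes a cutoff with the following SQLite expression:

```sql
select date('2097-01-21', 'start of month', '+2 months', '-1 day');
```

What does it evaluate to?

`start of month` rewinds 2097-01-21 to 2097-01-01.
Adding +2 months to 2097-01-01 gives 2097-03-01.
Going back 1 day from 2097-03-01 reaches 2097-02-28 (last day of February, 28 days).

2097-02-28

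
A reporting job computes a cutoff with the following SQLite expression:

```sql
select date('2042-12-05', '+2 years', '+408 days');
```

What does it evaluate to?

2046-01-17

Adding +2 years to 2042-12-05 gives 2044-12-05.
Applying '+408 days' to 2044-12-05: counting 408 days forward gives 2046-01-17.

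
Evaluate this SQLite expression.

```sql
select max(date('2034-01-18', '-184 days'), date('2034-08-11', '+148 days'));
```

2035-01-06

date('2034-01-18', '-184 days') → 2033-07-18.
date('2034-08-11', '+148 days') → 2035-01-06.
Later of the two is 2035-01-06.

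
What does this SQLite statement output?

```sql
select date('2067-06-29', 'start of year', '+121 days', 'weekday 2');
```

`start of year` rewinds 2067-06-29 to 2067-01-01.
Applying '+121 days' to 2067-01-01: counting 121 days forward gives 2067-05-02.
`weekday 2` advances to the next Tuesday; 2067-05-02 is a Monday, so it moves forward to 2067-05-03.

2067-05-03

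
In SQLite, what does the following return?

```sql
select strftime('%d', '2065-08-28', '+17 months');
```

28

First apply '+17 months': 2065-08-28 → 2067-01-28.
`%d` extracts the 2-digit day of month: 28.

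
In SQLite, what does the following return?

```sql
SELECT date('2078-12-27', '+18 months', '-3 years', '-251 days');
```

2076-10-19

Adding +18 months to 2078-12-27 gives 2080-06-27.
Adding -3 years to 2080-06-27 gives 2077-06-27.
Applying '-251 days' to 2077-06-27: counting 251 days back gives 2076-10-19.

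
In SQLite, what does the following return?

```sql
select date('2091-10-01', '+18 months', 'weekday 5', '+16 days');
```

2093-04-19

Adding +18 months to 2091-10-01 gives 2093-04-01.
`weekday 5` advances to the next Friday; 2093-04-01 is a Wednesday, so it moves forward to 2093-04-03.
Advancing 16 more days within April lands on 2093-04-19.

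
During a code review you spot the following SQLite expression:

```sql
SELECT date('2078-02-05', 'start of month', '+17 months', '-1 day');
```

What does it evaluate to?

2079-06-30

`start of month` rewinds 2078-02-05 to 2078-02-01.
Adding +17 months to 2078-02-01 gives 2079-07-01.
Going back 1 day from 2079-07-01 reaches 2079-06-30 (last day of June, 30 days).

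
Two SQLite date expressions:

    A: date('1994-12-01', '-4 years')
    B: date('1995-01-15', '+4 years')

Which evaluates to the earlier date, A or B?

A

A = 1990-12-01.
B = 1999-01-15.
A is earlier.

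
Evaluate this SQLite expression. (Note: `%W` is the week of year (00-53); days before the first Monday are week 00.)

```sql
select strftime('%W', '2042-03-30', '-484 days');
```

48

First apply '-484 days': 2042-03-30 → 2040-12-01.
2040-12-01 is a Saturday. SQLite's %W counts Mondays since the year started; the result is 48.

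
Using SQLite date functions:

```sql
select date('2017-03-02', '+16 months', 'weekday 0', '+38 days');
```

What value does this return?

2018-08-15

Adding +16 months to 2017-03-02 gives 2018-07-02.
`weekday 0` advances to the next Sunday; 2018-07-02 is a Monday, so it moves forward to 2018-07-08.
July 2018 has 31 days; 23 remain after the 8th, so 24 days reach 2018-08-01.
Advancing 14 more days within August lands on 2018-08-15.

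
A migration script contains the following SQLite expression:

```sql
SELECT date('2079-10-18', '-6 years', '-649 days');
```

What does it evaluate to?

Adding -6 years to 2079-10-18 gives 2073-10-18.
Applying '-649 days' to 2073-10-18: counting 649 days back gives 2072-01-08.

2072-01-08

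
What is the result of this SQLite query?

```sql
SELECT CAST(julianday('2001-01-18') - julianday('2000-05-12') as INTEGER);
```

251

19 days remain in May 2000 after the 12th (31 − 12).
Full months from June 2000 through December 2000 contribute their day counts.
Then 18 days into January 2001.
Total: 19 + 30 + 31 + 31 + 30 + 31 + 30 + 31 + 18 = 251.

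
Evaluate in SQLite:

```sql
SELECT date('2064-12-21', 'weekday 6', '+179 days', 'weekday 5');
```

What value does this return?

2065-06-26

`weekday 6` advances to the next Saturday; 2064-12-21 is a Sunday, so it moves forward to 2064-12-27.
Applying '+179 days' to 2064-12-27: counting 179 days forward gives 2065-06-24.
`weekday 5` advances to the next Friday; 2065-06-24 is a Wednesday, so it moves forward to 2065-06-26.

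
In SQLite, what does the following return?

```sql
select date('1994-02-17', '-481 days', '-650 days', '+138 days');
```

1991-05-31

Applying '-481 days' to 1994-02-17: counting 481 days back gives 1992-10-24.
Applying '-650 days' to 1992-10-24: counting 650 days back gives 1991-01-13.
Applying '+138 days' to 1991-01-13: counting 138 days forward gives 1991-05-31.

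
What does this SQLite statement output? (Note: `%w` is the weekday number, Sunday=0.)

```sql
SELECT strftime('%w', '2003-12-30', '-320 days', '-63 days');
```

First apply '-320 days', '-63 days': 2003-12-30 → 2002-12-12.
2002-12-12 is a Thursday; with Sunday=0 that is 4.

4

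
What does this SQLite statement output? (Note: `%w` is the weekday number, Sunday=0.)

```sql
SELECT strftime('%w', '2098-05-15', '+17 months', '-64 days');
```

First apply '+17 months', '-64 days': 2098-05-15 → 2099-08-12.
2099-08-12 is a Wednesday; with Sunday=0 that is 3.

3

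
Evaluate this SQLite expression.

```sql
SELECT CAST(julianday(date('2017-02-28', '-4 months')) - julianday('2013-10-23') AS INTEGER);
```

Adding -4 months to 2017-02-28 gives 2016-10-28.
8 days remain in October 2013 after the 23rd (31 − 23).
Full months from November 2013 through September 2016 contribute their day counts.
Then 28 days into October 2016.
Total: 8 + 30 + 31 + 31 + 28 + 31 + 30 + 31 + 30 + 31 + 31 + 30 + 31 + 30 + 31 + 31 + 28 + 31 + 30 + 31 + 30 + 31 + 31 + 30 + 31 + 30 + 31 + 31 + 29 + 31 + 30 + 31 + 30 + 31 + 31 + 30 + 28 = 1101.

1101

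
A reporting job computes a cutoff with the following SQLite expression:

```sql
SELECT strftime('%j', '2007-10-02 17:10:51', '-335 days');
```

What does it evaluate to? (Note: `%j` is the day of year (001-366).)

305

First apply '-335 days': 2007-10-02 17:10:51 → 2006-11-01 17:10:51.
Day-of-year for 2006-11-01: days since 2006-01-01 inclusive = 305, zero-padded to 305.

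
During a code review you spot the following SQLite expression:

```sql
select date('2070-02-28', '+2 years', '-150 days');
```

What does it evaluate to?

2071-10-01

Adding +2 years to 2070-02-28 gives 2072-02-28.
Applying '-150 days' to 2072-02-28: counting 150 days back gives 2071-10-01.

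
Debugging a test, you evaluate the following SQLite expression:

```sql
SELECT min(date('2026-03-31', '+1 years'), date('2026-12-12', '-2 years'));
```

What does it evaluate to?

date('2026-03-31', '+1 years') → 2027-03-31.
date('2026-12-12', '-2 years') → 2024-12-12.
Earlier of the two is 2024-12-12.

2024-12-12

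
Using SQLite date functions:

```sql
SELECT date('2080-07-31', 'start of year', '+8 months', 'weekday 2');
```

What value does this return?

2080-09-03

`start of year` rewinds 2080-07-31 to 2080-01-01.
Adding +8 months to 2080-01-01 gives 2080-09-01.
`weekday 2` advances to the next Tuesday; 2080-09-01 is a Sunday, so it moves forward to 2080-09-03.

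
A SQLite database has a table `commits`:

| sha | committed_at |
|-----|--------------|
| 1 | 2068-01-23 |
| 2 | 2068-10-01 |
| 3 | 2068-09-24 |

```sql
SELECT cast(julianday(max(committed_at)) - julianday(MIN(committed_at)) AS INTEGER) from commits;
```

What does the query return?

MIN = 2068-01-23, MAX = 2068-10-01.
8 days remain in January 2068 after the 23rd (31 − 23).
Full months from February 2068 through September 2068 contribute their day counts.
Then 1 day into October 2068.
Total: 8 + 29 + 31 + 30 + 31 + 30 + 31 + 31 + 30 + 1 = 252.

252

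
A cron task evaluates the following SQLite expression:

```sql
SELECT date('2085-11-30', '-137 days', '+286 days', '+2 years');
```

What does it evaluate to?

2088-04-28

Applying '-137 days' to 2085-11-30: counting 137 days back gives 2085-07-16.
Applying '+286 days' to 2085-07-16: counting 286 days forward gives 2086-04-28.
Adding +2 years to 2086-04-28 gives 2088-04-28.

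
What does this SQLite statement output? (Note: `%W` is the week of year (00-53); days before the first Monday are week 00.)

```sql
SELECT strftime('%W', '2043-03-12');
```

2043-03-12 is a Thursday. SQLite's %W counts Mondays since the year started; the result is 10.

10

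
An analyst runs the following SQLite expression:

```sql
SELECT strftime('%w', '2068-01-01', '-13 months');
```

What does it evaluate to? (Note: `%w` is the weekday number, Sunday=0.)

3

First apply '-13 months': 2068-01-01 → 2066-12-01.
2066-12-01 is a Wednesday; with Sunday=0 that is 3.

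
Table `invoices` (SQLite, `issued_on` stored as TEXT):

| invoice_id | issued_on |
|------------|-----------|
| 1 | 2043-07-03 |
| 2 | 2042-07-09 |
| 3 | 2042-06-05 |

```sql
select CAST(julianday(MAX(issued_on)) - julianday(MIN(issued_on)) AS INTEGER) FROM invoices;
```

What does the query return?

MIN = 2042-06-05, MAX = 2043-07-03.
25 days remain in June 2042 after the 5th (30 − 5).
Full months from July 2042 through June 2043 contribute their day counts.
Then 3 days into July 2043.
Total: 25 + 31 + 31 + 30 + 31 + 30 + 31 + 31 + 28 + 31 + 30 + 31 + 30 + 3 = 393.

393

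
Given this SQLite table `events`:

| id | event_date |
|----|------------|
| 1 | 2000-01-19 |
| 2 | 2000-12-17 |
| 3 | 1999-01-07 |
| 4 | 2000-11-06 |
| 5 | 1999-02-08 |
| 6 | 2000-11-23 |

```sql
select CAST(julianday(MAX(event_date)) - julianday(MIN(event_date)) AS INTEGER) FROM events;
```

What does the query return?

710

MIN = 1999-01-07, MAX = 2000-12-17.
24 days remain in January 1999 after the 7th (31 − 7).
Full months from February 1999 through November 2000 contribute their day counts.
Then 17 days into December 2000.
Total: 24 + 28 + 31 + 30 + 31 + 30 + 31 + 31 + 30 + 31 + 30 + 31 + 31 + 29 + 31 + 30 + 31 + 30 + 31 + 31 + 30 + 31 + 30 + 17 = 710.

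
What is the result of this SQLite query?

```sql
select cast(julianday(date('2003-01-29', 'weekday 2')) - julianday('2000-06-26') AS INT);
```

`weekday 2` advances to the next Tuesday; 2003-01-29 is a Wednesday, so it moves forward to 2003-02-04.
4 days remain in June 2000 after the 26th (30 − 26).
Full months from July 2000 through January 2003 contribute their day counts.
Then 4 days into February 2003.
Total: 4 + 31 + 31 + 30 + 31 + 30 + 31 + 31 + 28 + 31 + 30 + 31 + 30 + 31 + 31 + 30 + 31 + 30 + 31 + 31 + 28 + 31 + 30 + 31 + 30 + 31 + 31 + 30 + 31 + 30 + 31 + 31 + 4 = 953.

953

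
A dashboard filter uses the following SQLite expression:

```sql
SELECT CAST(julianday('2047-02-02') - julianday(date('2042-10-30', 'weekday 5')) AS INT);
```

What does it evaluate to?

`weekday 5` advances to the next Friday; 2042-10-30 is a Thursday, so it moves forward to 2042-10-31.
0 days remain in October 2042 after the 31st (31 − 31).
Full months from November 2042 through January 2047 contribute their day counts.
Then 2 days into February 2047.
Total: 0 + 30 + 31 + 31 + 28 + 31 + 30 + 31 + 30 + 31 + 31 + 30 + 31 + 30 + 31 + 31 + 29 + 31 + 30 + 31 + 30 + 31 + 31 + 30 + 31 + 30 + 31 + 31 + 28 + 31 + 30 + 31 + 30 + 31 + 31 + 30 + 31 + 30 + 31 + 31 + 28 + 31 + 30 + 31 + 30 + 31 + 31 + 30 + 31 + 30 + 31 + 31 + 2 = 1555.

1555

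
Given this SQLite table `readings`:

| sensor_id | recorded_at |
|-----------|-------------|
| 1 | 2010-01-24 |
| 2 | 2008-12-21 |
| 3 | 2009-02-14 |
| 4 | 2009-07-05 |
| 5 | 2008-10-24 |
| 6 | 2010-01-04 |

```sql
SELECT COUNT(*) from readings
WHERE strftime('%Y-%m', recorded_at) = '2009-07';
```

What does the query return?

Rows with year-month 2009-07: 2009-07-05 → 1.

1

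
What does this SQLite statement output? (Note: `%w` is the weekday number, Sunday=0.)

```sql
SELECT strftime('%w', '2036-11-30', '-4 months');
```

First apply '-4 months': 2036-11-30 → 2036-07-30.
2036-07-30 is a Wednesday; with Sunday=0 that is 3.

3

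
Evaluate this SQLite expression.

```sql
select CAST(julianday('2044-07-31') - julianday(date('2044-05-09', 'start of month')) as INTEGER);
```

91

`start of month` rewinds 2044-05-09 to 2044-05-01.
30 days remain in May 2044 after the 1st (31 − 1).
June 2044: 30 days.
Then 31 days into July 2044.
Total: 30 + 30 + 31 = 91.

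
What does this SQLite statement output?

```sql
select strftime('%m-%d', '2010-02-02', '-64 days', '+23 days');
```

12-23

First apply '-64 days', '+23 days': 2010-02-02 → 2009-12-23.
`%m-%d` extracts the month-day: 12-23.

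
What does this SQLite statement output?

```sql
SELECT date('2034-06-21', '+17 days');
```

June 2034 has 30 days; 9 remain after the 21st, so 10 days reach 2034-07-01.
Advancing 7 more days within July lands on 2034-07-08.

2034-07-08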